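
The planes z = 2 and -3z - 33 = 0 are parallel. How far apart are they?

Divide the second equation by -3 to match normals: z = -11.
Both planes have normal n = (0, 0, 1), |n| = 1. Any point on the first plane is at distance |(-11) − 2|/|n| = 13/1 = 13 from the second.

13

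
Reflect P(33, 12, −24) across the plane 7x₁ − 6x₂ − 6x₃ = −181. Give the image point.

With n = (7, −6, −6), the signed offset is (n·P − (-181))/|n|² = 484/121 = 4.
P' = P − 2t·n = (33, 12, −24) − 8·(7, −6, −6) = (−23, 60, 24).

(-23, 60, 24)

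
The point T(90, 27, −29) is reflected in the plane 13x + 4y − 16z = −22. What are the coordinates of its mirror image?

With n = (13, 4, −16), the signed offset is (n·T − (-22))/|n|² = 1764/441 = 4.
T' = T − 2t·n = (90, 27, −29) − 8·(13, 4, −16) = (−14, −5, 99).

(-14, -5, 99)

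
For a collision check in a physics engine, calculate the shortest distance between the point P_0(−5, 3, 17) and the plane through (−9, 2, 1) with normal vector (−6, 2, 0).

The plane has equation n·(r − (−9, 2, 1)) = 0, i.e. n·r = 58.
Then n·(−5, 3, 17) − 58 = −22.
|n| = √(36 + 4 + 0) = 2√10, so the distance is |-22|/(2√10) = 11/√10.

11√10/10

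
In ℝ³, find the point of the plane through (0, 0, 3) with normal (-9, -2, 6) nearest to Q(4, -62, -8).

(62/11, -678/11, -100/11)

The perpendicular from Q has direction n = (-9, -2, 6): r = (4, -62, -8) + λ(-9, -2, 6).
Substitute into the plane: n·(Q + λn) = 18 gives 40 + 121λ = 18, so λ = -2/11.
Foot = (4, -62, -8) + (-2/11)·(-9, -2, 6) = (62/11, -678/11, -100/11).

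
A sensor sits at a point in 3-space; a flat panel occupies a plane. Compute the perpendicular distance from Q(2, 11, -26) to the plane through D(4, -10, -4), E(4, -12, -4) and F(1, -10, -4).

22

DE = (0, -2, 0) and DF = (-3, 0, 0), so a normal is n = DE × DF = (0, 0, -6).
Then n·(2, 11, -26) - 24 = 132.
|n| = √(0 + 0 + 36) = 6, so the distance is |132|/6 = 22.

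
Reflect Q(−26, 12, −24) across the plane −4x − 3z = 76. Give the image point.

(6, 12, 0)

With n = (−4, 0, −3), the signed offset is (n·Q − 76)/|n|² = 100/25 = 4.
Q' = Q − 2t·n = (−26, 12, −24) − 8·(−4, 0, −3) = (6, 12, 0).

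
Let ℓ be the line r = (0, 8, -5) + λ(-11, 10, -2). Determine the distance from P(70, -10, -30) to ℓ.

Direction vector d = (-11, 10, -2).
AP = (70, -18, -25); AP·d = -900, |AP|² = 5849, |d|² = 225.
distance² = |AP|² − (AP·d)²/|d|² = 5849 − 810000/225 = 2249, so the distance is √2249.

√2249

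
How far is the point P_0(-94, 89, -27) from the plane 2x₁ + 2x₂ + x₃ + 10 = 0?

Normal vector n = (2, 2, 1), and n·(-94, 89, -27) - (-10) = -27.
|n| = √(4 + 4 + 1) = 3, so the distance is |-27|/3 = 9.

9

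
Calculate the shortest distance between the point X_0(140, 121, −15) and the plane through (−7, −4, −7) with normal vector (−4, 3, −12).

9

The plane has equation n·(r − (−7, −4, −7)) = 0, i.e. n·r = 100.
d = |(-4)·140 + 3·121 + (-12)·(-15) − 100| / √(16 + 9 + 144) = |-117| / 13 = 9.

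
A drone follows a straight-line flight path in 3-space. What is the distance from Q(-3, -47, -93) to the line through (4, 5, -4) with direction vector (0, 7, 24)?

√674

Direction vector d = (0, 7, 24).
AP = (-7, -52, -89), and AP × d = (-625, 168, -49).
|AP × d|² = 421250 and |d|² = 625, so the distance is √(421250/625) = √674.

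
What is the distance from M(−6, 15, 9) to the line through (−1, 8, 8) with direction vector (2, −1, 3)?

√61

Direction vector d = (2, −1, 3).
AP = (−5, 7, 1); AP·d = -14, |AP|² = 75, |d|² = 14.
distance² = |AP|² − (AP·d)²/|d|² = 75 − 196/14 = 61, so the distance is √61.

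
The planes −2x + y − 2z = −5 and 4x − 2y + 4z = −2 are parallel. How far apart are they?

Divide the second equation by -2 to match normals: −2x + y − 2z = 1.
Both planes have normal n = (−2, 1, −2), |n| = 3. Any point on the first plane is at distance |1 − (-5)|/|n| = 6/3 = 2 from the second.

2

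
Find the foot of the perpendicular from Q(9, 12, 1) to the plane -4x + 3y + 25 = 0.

The perpendicular from Q has direction n = (-4, 3, 0): r = (9, 12, 1) + λ(-4, 3, 0).
Substitute into the plane: n·(Q + λn) = -25 gives 0 + 25λ = -25, so λ = -1.
Foot = (9, 12, 1) + (-1)·(-4, 3, 0) = (13, 9, 1).

(13, 9, 1)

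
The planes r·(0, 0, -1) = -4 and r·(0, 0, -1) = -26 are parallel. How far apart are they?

With common normal n = (0, 0, -1) (|n| = 1), the distance is |(-4) − (-26)|/|n| = 22/1 = 22.

22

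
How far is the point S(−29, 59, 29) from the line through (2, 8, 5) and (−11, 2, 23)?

A direction vector is d = (−13, −6, 18).
AP = (−31, 51, 24); AP·d = 529, |AP|² = 4138, |d|² = 529.
distance² = |AP|² − (AP·d)²/|d|² = 4138 − 279841/529 = 3609, so the distance is 3√401.

3√401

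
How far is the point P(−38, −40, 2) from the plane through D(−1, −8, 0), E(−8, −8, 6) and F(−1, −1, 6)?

16/11

DE = (−7, 0, 6) and DF = (0, 7, 6), so a normal is n = DE × DF = (−42, 42, −49).
n = (−42, 42, −49); n·P − (-294) = 112; |n| = 77; distance = 112/77 = 16/11.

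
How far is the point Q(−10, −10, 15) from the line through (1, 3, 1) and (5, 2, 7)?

A direction vector is d = (4, −1, 6).
AP = (−11, −13, 14), and AP × d = (−64, 122, 63).
|AP × d|² = 22949 and |d|² = 53, so the distance is √(22949/53) = √433.

√433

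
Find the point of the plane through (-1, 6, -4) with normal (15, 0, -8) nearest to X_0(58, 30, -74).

(-17, 30, -34)

n = (15, 0, -8), |n|² = 289, and n·X_0 − 17 = 1445.
t = 1445/289 = 5, so the foot is X_0 − t·n = (58, 30, -74) − 5·(15, 0, -8) = (-17, 30, -34).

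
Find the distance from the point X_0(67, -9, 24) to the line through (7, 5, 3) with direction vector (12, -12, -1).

2√409

Direction vector d = (12, -12, -1).
AP = (60, -14, 21), and AP × d = (266, 312, -552).
|AP × d|² = 472804 and |d|² = 289, so the distance is √(472804/289) = √1636 = 2√409.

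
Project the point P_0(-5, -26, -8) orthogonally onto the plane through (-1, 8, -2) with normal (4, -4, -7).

n = (4, -4, -7), |n|² = 81, and n·P_0 − (-22) = 162.
t = 162/81 = 2, so the foot is P_0 − t·n = (-5, -26, -8) − 2·(4, -4, -7) = (-13, -18, 6).

(-13, -18, 6)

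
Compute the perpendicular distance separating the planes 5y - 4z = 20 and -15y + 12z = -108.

16√41/41

Divide the second equation by -3 to match normals: 5y - 4z = 36.
With common normal n = (0, 5, -4) (|n| = √41), the distance is |20 − 36|/|n| = 16/√41 = 16√41/41.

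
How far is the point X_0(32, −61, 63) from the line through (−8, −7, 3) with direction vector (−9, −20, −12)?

Direction vector d = (−9, −20, −12).
AP = (40, −54, 60); AP·d = 0, |AP|² = 8116, |d|² = 625.
distance² = |AP|² − (AP·d)²/|d|² = 8116 − 0/625 = 8116, so the distance is 2√2029.

2√2029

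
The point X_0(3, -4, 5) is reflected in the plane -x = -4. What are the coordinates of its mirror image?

(5, -4, 5)

n = (-1, 0, 0), |n|² = 1, n·X_0 − (-4) = 1, so t = 1/1 = 1.
Foot F = X_0 − 1·n = (4, -4, 5); the reflection is 2F − X_0 = (5, -4, 5).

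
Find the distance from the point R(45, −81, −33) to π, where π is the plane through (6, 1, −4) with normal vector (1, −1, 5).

8/√3

The plane has equation n·(r − (6, 1, −4)) = 0, i.e. n·r = -15.
Then n·(45, −81, −33) − (−15) = −24.
|n| = √(1 + 1 + 25) = 3√3, so the distance is |-24|/(3√3) = 8/√3.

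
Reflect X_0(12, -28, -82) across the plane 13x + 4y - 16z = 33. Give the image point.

With n = (13, 4, -16), the signed offset is (n·X_0 − 33)/|n|² = 1323/441 = 3.
X_0' = X_0 − 2t·n = (12, -28, -82) − 6·(13, 4, -16) = (-66, -52, 14).

(-66, -52, 14)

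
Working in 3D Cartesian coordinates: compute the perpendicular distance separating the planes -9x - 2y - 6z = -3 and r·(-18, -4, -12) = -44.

Divide the second equation by 2 to match normals: -9x - 2y - 6z = -22.
With common normal n = (-9, -2, -6) (|n| = 11), the distance is |(-3) − (-22)|/|n| = 19/11.

19/11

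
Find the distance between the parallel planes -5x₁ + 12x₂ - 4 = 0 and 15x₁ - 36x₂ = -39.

Divide the second equation by -3 to match normals: -5x₁ + 12x₂ = 13.
Both planes have normal n = (-5, 12, 0), |n| = 13. Any point on the first plane is at distance |13 − 4|/|n| = 9/13 from the second.

9/13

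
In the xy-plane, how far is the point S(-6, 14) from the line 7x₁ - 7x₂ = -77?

9√2/2

d = |7·(-6) + (-7)·14 − (-77)| / √(49 + 49) = |-63|/(7√2) = 9/√2.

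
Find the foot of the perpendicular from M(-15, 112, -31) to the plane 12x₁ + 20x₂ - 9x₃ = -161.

The perpendicular from M has direction n = (12, 20, -9): r = (-15, 112, -31) + t(12, 20, -9).
Substitute into the plane: n·(M + tn) = -161 gives 2339 + 625t = -161, so t = -4.
Foot = (-15, 112, -31) + (-4)·(12, 20, -9) = (-63, 32, 5).

(-63, 32, 5)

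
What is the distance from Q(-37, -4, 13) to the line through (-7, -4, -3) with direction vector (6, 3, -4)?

6√5

Direction vector d = (6, 3, -4).
AP = (-30, 0, 16); AP·d = -244, |AP|² = 1156, |d|² = 61.
distance² = |AP|² − (AP·d)²/|d|² = 1156 − 59536/61 = 180, so the distance is 6√5.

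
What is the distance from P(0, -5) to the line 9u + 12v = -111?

17/5

d = |9·0 + 12·(-5) − (-111)| / √(81 + 144) = |51|/15 = 17/5.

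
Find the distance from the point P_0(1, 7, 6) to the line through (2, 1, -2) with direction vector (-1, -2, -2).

2√5

Direction vector d = (-1, -2, -2).
AP = (-1, 6, 8); AP·d = -27, |AP|² = 101, |d|² = 9.
distance² = |AP|² − (AP·d)²/|d|² = 101 − 729/9 = 20, so the distance is 2√5.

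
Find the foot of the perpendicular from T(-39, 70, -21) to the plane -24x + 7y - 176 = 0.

n = (-24, 7, 0), |n|² = 625, and n·T − 176 = 1250.
t = 1250/625 = 2, so the foot is T − t·n = (-39, 70, -21) − 2·(-24, 7, 0) = (9, 56, -21).

(9, 56, -21)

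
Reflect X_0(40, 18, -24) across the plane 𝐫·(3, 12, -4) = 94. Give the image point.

(28, -30, -8)

n = (3, 12, -4), |n|² = 169, n·X_0 − 94 = 338, so t = 338/169 = 2.
Foot F = X_0 − 2·n = (34, -6, -16); the reflection is 2F − X_0 = (28, -30, -8).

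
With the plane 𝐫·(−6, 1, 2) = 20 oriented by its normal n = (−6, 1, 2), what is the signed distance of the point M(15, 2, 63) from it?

n·M − 20 = 18.
|n| = √41, so the signed distance is 18/√41.

18/√41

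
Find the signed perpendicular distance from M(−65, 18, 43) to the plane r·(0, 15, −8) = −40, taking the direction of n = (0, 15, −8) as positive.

-2

n·M − (-40) = -34.
|n| = 17, so the signed distance is -34/17 = -2.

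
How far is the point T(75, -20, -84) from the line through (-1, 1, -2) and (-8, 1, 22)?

√2941

A direction vector is d = (-7, 0, 24).
AP = (76, -21, -82), and AP × d = (-504, -1250, -147).
|AP × d|² = 1838125 and |d|² = 625, so the distance is √(1838125/625) = √2941.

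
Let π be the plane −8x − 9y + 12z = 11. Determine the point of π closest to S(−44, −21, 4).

(-28, -3, -20)

The perpendicular from S has direction n = (−8, −9, 12): r = (−44, −21, 4) + t(−8, −9, 12).
Substitute into the plane: n·(S + tn) = 11 gives 589 + 289t = 11, so t = -2.
Foot = (−44, −21, 4) + (-2)·(−8, −9, 12) = (−28, −3, −20).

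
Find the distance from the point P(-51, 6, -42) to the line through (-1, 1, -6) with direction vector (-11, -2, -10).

Direction vector d = (-11, -2, -10).
AP = (-50, 5, -36); AP·d = 900, |AP|² = 3821, |d|² = 225.
distance² = |AP|² − (AP·d)²/|d|² = 3821 − 810000/225 = 221, so the distance is √221.

√221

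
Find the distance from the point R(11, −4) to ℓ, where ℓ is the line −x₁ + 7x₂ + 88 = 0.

49√2/10

d = |(-1)·11 + 7·(-4) − (-88)| / √(1 + 49) = |49|/(5√2) = 49/(5√2).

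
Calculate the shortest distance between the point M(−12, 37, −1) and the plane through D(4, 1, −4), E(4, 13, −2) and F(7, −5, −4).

14√41/41

DE = (0, 12, 2) and DF = (3, −6, 0), so a normal is n = DE × DF = (12, 6, −36).
n = (12, 6, −36); n·P − 198 = -84; |n| = 6√41; distance = 84/(6√41) = 14/√41.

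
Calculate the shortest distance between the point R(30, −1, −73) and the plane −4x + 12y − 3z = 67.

20/13

n = (−4, 12, −3); n·P − 67 = 20; |n| = 13; distance = 20/13.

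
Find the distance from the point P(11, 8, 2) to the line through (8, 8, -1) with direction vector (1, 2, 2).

Direction vector d = (1, 2, 2).
AP = (3, 0, 3), and AP × d = (-6, -3, 6).
|AP × d|² = 81 and |d|² = 9, so the distance is √(81/9) = √9 = 3.

3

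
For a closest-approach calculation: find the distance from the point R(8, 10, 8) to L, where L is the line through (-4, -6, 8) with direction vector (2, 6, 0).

Direction vector d = (2, 6, 0).
AP = (12, 16, 0), and AP × d = (0, 0, 40).
|AP × d|² = 1600 and |d|² = 40, so the distance is √(1600/40) = √40 = 2√10.

2√10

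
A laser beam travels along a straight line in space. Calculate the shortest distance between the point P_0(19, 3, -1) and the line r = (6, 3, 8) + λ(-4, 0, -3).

15

Direction vector d = (-4, 0, -3).
AP = (13, 0, -9), and AP × d = (0, 75, 0).
|AP × d|² = 5625 and |d|² = 25, so the distance is √(5625/25) = √225 = 15.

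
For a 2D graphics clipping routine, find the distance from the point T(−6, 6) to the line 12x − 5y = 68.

d = |12·(-6) + (-5)·6 − 68| / √(144 + 25) = |-170|/13 = 170/13.

170/13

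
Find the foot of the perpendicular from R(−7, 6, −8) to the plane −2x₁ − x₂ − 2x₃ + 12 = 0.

The perpendicular from R has direction n = (−2, −1, −2): r = (−7, 6, −8) + t(−2, −1, −2).
Substitute into the plane: n·(R + tn) = -12 gives 24 + 9t = -12, so t = -4.
Foot = (−7, 6, −8) + (-4)·(−2, −1, −2) = (1, 10, 0).

(1, 10, 0)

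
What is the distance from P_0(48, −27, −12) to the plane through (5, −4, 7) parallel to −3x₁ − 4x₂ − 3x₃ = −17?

10√34/17

Parallel planes share the normal n = (−3, −4, −3); since (5, −4, 7) lies on the plane, its equation is −3x₁ − 4x₂ − 3x₃ = -20.
Then n·(48, −27, −12) − (−20) = 20.
|n| = √(9 + 16 + 9) = √34, so the distance is |20|/√34 = 10√34/17.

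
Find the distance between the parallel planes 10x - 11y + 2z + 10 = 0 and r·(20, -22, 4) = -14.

1/5

Divide the second equation by 2 to match normals: 10x - 11y + 2z = -7.
Both planes have normal n = (10, -11, 2), |n| = 15. Any point on the first plane is at distance |(-7) − (-10)|/|n| = 3/15 = 1/5 from the second.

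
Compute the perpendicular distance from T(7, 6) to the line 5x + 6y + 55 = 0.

d = |5·7 + 6·6 − (-55)| / √(25 + 36) = |126|/√61 = 126/√61.

126√61/61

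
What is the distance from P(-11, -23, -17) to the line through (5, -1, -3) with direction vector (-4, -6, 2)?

12√3

Direction vector d = (-4, -6, 2).
AP = (-16, -22, -14); AP·d = 168, |AP|² = 936, |d|² = 56.
distance² = |AP|² − (AP·d)²/|d|² = 936 − 28224/56 = 432, so the distance is 12√3.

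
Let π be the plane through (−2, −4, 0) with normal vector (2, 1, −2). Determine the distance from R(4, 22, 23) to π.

8/3

The plane has equation n·(r − (−2, −4, 0)) = 0, i.e. n·r = -8.
n = (2, 1, −2); n·P − (-8) = -8; |n| = 3; distance = 8/3.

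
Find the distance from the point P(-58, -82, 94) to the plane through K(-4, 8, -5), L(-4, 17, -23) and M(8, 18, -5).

KL = (0, 9, -18) and KM = (12, 10, 0), so a normal is n = KL × KM = (180, -216, -108).
Then n·(-58, -82, 94) - (-1908) = -972.
|n| = √(32400 + 46656 + 11664) = 36√70, so the distance is |-972|/(36√70) = 27√70/70.

27√70/70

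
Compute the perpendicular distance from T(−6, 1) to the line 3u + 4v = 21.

7

The normal to the line is n = (3, 4) with |n| = 5.
|n·T − 21| = |-14 − 21| = 35, so the distance is 35/5 = 7.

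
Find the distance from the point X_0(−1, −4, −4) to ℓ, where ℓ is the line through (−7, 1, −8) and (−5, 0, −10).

A direction vector is d = (2, −1, −2).
AP = (6, −5, 4); AP·d = 9, |AP|² = 77, |d|² = 9.
distance² = |AP|² − (AP·d)²/|d|² = 77 − 81/9 = 68, so the distance is 2√17.

2√17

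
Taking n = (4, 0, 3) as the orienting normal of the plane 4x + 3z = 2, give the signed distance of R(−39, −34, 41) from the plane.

n·R − 2 = -35.
|n| = 5, so the signed distance is -35/5 = -7.

-7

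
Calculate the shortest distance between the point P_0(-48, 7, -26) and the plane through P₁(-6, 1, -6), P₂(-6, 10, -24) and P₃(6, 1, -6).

8/√5

P₁P₂ = (0, 9, -18) and P₁P₃ = (12, 0, 0), so a normal is n = P₁P₂ × P₁P₃ = (0, -216, -108).
d = |(-216)·7 + (-108)·(-26) − 432| / √(0 + 46656 + 11664) = |864| / (108√5) = 8√5/5.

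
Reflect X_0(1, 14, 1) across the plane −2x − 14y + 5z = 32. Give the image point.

(-3, -14, 11)

n = (−2, −14, 5), |n|² = 225, n·X_0 − 32 = -225, so t = -225/225 = -1.
Foot F = X_0 − (-1)·n = (−1, 0, 6); the reflection is 2F − X_0 = (−3, −14, 11).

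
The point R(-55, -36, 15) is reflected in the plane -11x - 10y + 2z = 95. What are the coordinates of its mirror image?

(33, 44, -1)

n = (-11, -10, 2), |n|² = 225, n·R − 95 = 900, so t = 900/225 = 4.
Foot F = R − 4·n = (-11, 4, 7); the reflection is 2F − R = (33, 44, -1).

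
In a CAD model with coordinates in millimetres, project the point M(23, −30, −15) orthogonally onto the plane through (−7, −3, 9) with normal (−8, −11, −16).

(31, -19, 1)

The perpendicular from M has direction n = (−8, −11, −16): r = (23, −30, −15) + λ(−8, −11, −16).
Substitute into the plane: n·(M + λn) = -55 gives 386 + 441λ = -55, so λ = -1.
Foot = (23, −30, −15) + (-1)·(−8, −11, −16) = (31, −19, 1).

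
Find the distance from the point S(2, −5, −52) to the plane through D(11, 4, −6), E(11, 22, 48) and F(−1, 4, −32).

DE = (0, 18, 54) and DF = (−12, 0, −26), so a normal is n = DE × DF = (−468, −648, 216).
Then n·(2, −5, −52) − (−9036) = 108.
|n| = √(219024 + 419904 + 46656) = 828, so the distance is |108|/828 = 3/23.

3/23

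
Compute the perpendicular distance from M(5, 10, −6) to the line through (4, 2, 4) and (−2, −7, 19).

√13

A direction vector is d = (−6, −9, 15).
AP = (1, 8, −10), and AP × d = (30, 45, 39).
|AP × d|² = 4446 and |d|² = 342, so the distance is √(4446/342) = √13.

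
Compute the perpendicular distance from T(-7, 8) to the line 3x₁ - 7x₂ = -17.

The normal to the line is n = (3, -7) with |n| = √58.
|n·T − (-17)| = |-77 − (-17)| = 60, so the distance is 60/√58.

30√58/29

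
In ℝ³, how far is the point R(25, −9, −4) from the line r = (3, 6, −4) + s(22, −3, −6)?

6√5

Direction vector d = (22, −3, −6).
AP = (22, −15, 0); AP·d = 529, |AP|² = 709, |d|² = 529.
distance² = |AP|² − (AP·d)²/|d|² = 709 − 279841/529 = 180, so the distance is 6√5.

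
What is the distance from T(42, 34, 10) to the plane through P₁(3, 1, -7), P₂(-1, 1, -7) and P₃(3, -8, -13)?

15√13/13

P₁P₂ = (-4, 0, 0) and P₁P₃ = (0, -9, -6), so a normal is n = P₁P₂ × P₁P₃ = (0, -24, 36).
d = |(-24)·34 + 36·10 − (-276)| / √(0 + 576 + 1296) = |-180| / (12√13) = 15√13/13.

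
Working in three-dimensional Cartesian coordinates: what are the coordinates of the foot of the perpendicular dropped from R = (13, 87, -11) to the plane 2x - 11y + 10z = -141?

(21, 43, 29)

n = (2, -11, 10), |n|² = 225, and n·R − (-141) = -900.
t = -900/225 = -4, so the foot is R − t·n = (13, 87, -11) − (-4)·(2, -11, 10) = (21, 43, 29).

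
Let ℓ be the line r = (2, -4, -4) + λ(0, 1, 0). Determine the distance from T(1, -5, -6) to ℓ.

Direction vector d = (0, 1, 0).
AP = (-1, -1, -2), and AP × d = (2, 0, -1).
|AP × d|² = 5 and |d|² = 1, so the distance is √5.

√5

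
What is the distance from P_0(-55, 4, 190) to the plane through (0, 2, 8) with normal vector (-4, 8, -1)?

6

The plane has equation n·(r − (0, 2, 8)) = 0, i.e. n·r = 8.
n = (-4, 8, -1); n·P − 8 = 54; |n| = 9; distance = 54/9 = 6.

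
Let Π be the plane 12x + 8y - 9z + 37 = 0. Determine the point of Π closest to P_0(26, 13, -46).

(-10, -11, -19)

n = (12, 8, -9), |n|² = 289, and n·P_0 − (-37) = 867.
t = 867/289 = 3, so the foot is P_0 − t·n = (26, 13, -46) − 3·(12, 8, -9) = (-10, -11, -19).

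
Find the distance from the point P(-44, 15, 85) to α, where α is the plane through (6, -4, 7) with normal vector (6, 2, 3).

The plane has equation n·(r − (6, -4, 7)) = 0, i.e. n·r = 49.
d = |6·(-44) + 2·15 + 3·85 − 49| / √(36 + 4 + 9) = |-28| / 7 = 4.

4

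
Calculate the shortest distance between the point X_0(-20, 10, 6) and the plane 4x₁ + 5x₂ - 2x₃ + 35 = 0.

d = |4·(-20) + 5·10 + (-2)·6 − (-35)| / √(16 + 25 + 4) = |-7| / (3√5) = 7√5/15.

7√5/15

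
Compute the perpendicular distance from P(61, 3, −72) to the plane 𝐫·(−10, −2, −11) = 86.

6

Normal vector n = (−10, −2, −11), and n·(61, 3, −72) − 86 = 90.
|n| = √(100 + 4 + 121) = 15, so the distance is |90|/15 = 6.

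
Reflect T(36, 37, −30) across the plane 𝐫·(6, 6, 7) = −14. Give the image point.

(12, 13, -58)

n = (6, 6, 7), |n|² = 121, n·T − (-14) = 242, so t = 242/121 = 2.
Foot F = T − 2·n = (24, 25, −44); the reflection is 2F − T = (12, 13, −58).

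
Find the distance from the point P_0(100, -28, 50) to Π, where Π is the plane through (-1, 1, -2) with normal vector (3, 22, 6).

The plane has equation n·(r − (-1, 1, -2)) = 0, i.e. n·r = 7.
n = (3, 22, 6); n·P − 7 = -23; |n| = 23; distance = 23/23 = 1.

1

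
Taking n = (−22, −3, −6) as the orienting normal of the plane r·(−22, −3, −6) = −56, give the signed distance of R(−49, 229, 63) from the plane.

3

n·R − (-56) = 69.
|n| = 23, so the signed distance is 69/23 = 3.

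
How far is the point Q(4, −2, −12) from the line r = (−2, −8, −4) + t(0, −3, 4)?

Direction vector d = (0, −3, 4).
AP = (6, 6, −8), and AP × d = (0, −24, −18).
|AP × d|² = 900 and |d|² = 25, so the distance is √(900/25) = √36 = 6.

6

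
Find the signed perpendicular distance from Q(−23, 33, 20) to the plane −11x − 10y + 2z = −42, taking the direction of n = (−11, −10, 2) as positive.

n·Q − (-42) = 5.
|n| = 15, so the signed distance is 5/15 = 1/3.

1/3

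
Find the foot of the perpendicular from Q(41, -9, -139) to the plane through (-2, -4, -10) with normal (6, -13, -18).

The perpendicular from Q has direction n = (6, -13, -18): r = (41, -9, -139) + μ(6, -13, -18).
Substitute into the plane: n·(Q + μn) = 220 gives 2865 + 529μ = 220, so μ = -5.
Foot = (41, -9, -139) + (-5)·(6, -13, -18) = (11, 56, -49).

(11, 56, -49)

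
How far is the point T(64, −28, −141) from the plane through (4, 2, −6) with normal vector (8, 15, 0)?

30/17

The plane has equation n·(r − (4, 2, −6)) = 0, i.e. n·r = 62.
Then n·(64, −28, −141) − 62 = 30.
|n| = √(64 + 225 + 0) = 17, so the distance is |30|/17 = 30/17.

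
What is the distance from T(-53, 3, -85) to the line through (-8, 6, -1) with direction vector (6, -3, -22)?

Direction vector d = (6, -3, -22).
AP = (-45, -3, -84); AP·d = 1587, |AP|² = 9090, |d|² = 529.
distance² = |AP|² − (AP·d)²/|d|² = 9090 − 2518569/529 = 4329, so the distance is 3√481.

3√481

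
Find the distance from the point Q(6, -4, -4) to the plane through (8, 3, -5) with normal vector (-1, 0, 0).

2

The plane has equation n·(r − (8, 3, -5)) = 0, i.e. n·r = -8.
Then n·(6, -4, -4) - (-8) = 2.
|n| = √(1 + 0 + 0) = 1, so the distance is |2|/1 = 2.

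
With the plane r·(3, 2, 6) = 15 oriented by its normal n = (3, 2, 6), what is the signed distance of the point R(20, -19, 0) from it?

1

n·R − 15 = 7.
|n| = 7, so the signed distance is 7/7 = 1.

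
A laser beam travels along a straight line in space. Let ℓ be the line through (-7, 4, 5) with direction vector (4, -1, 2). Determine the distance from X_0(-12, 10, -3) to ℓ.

√41

Direction vector d = (4, -1, 2).
AP = (-5, 6, -8); AP·d = -42, |AP|² = 125, |d|² = 21.
distance² = |AP|² − (AP·d)²/|d|² = 125 − 1764/21 = 41, so the distance is √41.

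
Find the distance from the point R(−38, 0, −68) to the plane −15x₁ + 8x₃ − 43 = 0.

d = |(-15)·(-38) + 8·(-68) − 43| / √(225 + 0 + 64) = |-17| / 17 = 1.

1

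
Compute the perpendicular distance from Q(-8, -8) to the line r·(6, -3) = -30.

2/√5

d = |6·(-8) + (-3)·(-8) − (-30)| / √(36 + 9) = |6|/(3√5) = 2√5/5.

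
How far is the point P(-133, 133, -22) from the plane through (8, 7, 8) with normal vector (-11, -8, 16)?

3

The plane has equation n·(r − (8, 7, 8)) = 0, i.e. n·r = -16.
n = (-11, -8, 16); n·P − (-16) = 63; |n| = 21; distance = 63/21 = 3.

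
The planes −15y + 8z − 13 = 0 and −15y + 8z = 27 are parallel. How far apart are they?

14/17

Both planes have normal n = (0, −15, 8), |n| = 17. Any point on the first plane is at distance |27 − 13|/|n| = 14/17 from the second.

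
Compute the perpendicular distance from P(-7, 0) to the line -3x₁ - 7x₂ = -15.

36/√58

d = |(-3)·(-7) + (-7)·0 − (-15)| / √(9 + 49) = |36|/√58 = 36/√58.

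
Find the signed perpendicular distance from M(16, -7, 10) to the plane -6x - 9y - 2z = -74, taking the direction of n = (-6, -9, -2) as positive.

n·M − (-74) = 21.
|n| = 11, so the signed distance is 21/11.

21/11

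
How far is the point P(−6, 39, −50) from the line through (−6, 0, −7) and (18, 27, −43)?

A direction vector is d = (24, 27, −36).
AP = (0, 39, −43); AP·d = 2601, |AP|² = 3370, |d|² = 2601.
distance² = |AP|² − (AP·d)²/|d|² = 3370 − 6765201/2601 = 769, so the distance is √769.

√769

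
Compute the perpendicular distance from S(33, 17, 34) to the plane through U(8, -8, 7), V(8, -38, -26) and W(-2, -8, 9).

3

UV = (0, -30, -33) and UW = (-10, 0, 2), so a normal is n = UV × UW = (-60, 330, -300).
Then n·(33, 17, 34) - (-5220) = -1350.
|n| = √(3600 + 108900 + 90000) = 450, so the distance is |-1350|/450 = 3.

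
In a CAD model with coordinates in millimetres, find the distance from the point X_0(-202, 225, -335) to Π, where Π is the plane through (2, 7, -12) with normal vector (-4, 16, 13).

5

The plane has equation n·(r − (2, 7, -12)) = 0, i.e. n·r = -52.
n = (-4, 16, 13); n·P − (-52) = 105; |n| = 21; distance = 105/21 = 5.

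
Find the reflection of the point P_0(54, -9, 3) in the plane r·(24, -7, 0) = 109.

n = (24, -7, 0), |n|² = 625, n·P_0 − 109 = 1250, so t = 1250/625 = 2.
Foot F = P_0 − 2·n = (6, 5, 3); the reflection is 2F − P_0 = (-42, 19, 3).

(-42, 19, 3)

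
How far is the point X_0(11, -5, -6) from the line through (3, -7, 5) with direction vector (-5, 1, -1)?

Direction vector d = (-5, 1, -1).
AP = (8, 2, -11); AP·d = -27, |AP|² = 189, |d|² = 27.
distance² = |AP|² − (AP·d)²/|d|² = 189 − 729/27 = 162, so the distance is 9√2.

9√2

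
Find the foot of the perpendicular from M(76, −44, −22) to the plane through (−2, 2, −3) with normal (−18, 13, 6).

(4, 8, 2)

The perpendicular from M has direction n = (−18, 13, 6): r = (76, −44, −22) + λ(−18, 13, 6).
Substitute into the plane: n·(M + λn) = 44 gives -2072 + 529λ = 44, so λ = 4.
Foot = (76, −44, −22) + 4·(−18, 13, 6) = (4, 8, 2).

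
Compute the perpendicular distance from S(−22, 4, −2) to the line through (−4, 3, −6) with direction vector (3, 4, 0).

√241

Direction vector d = (3, 4, 0).
AP = (−18, 1, 4), and AP × d = (−16, 12, −75).
|AP × d|² = 6025 and |d|² = 25, so the distance is √(6025/25) = √241.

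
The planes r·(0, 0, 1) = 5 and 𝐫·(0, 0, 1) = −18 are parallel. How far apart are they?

With common normal n = (0, 0, 1) (|n| = 1), the distance is |5 − (-18)|/|n| = 23/1 = 23.

23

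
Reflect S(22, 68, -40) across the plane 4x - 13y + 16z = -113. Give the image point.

With n = (4, -13, 16), the signed offset is (n·S − (-113))/|n|² = -1323/441 = -3.
S' = S − 2t·n = (22, 68, -40) − (-6)·(4, -13, 16) = (46, -10, 56).

(46, -10, 56)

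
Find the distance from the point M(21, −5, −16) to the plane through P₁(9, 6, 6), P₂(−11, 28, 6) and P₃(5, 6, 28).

22/15

P₁P₂ = (−20, 22, 0) and P₁P₃ = (−4, 0, 22), so a normal is n = P₁P₂ × P₁P₃ = (484, 440, 88).
Then n·(21, −5, −16) − 7524 = −968.
|n| = √(234256 + 193600 + 7744) = 660, so the distance is |-968|/660 = 22/15.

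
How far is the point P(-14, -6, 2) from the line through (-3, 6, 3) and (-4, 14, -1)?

A direction vector is d = (-1, 8, -4).
AP = (-11, -12, -1), and AP × d = (56, -43, -100).
|AP × d|² = 14985 and |d|² = 81, so the distance is √(14985/81) = √185.

√185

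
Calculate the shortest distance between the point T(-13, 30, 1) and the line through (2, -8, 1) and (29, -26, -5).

A direction vector is d = (27, -18, -6).
AP = (-15, 38, 0); AP·d = -1089, |AP|² = 1669, |d|² = 1089.
distance² = |AP|² − (AP·d)²/|d|² = 1669 − 1185921/1089 = 580, so the distance is 2√145.

2√145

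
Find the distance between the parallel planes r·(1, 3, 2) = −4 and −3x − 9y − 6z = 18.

Divide the second equation by -3 to match normals: x + 3y + 2z = -6.
Both planes have normal n = (1, 3, 2), |n| = √14. Any point on the first plane is at distance |(-6) − (-4)|/|n| = 2/√14 = √14/7 from the second.

2/√14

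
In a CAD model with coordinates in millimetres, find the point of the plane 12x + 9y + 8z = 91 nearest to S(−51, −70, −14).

(9, -25, 26)

The perpendicular from S has direction n = (12, 9, 8): r = (−51, −70, −14) + λ(12, 9, 8).
Substitute into the plane: n·(S + λn) = 91 gives -1354 + 289λ = 91, so λ = 5.
Foot = (−51, −70, −14) + 5·(12, 9, 8) = (9, −25, 26).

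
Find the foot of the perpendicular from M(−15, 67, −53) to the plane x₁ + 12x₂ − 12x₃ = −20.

(-20, 7, 7)

The perpendicular from M has direction n = (1, 12, −12): r = (−15, 67, −53) + t(1, 12, −12).
Substitute into the plane: n·(M + tn) = -20 gives 1425 + 289t = -20, so t = -5.
Foot = (−15, 67, −53) + (-5)·(1, 12, −12) = (−20, 7, 7).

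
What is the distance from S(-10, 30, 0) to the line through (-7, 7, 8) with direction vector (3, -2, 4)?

Direction vector d = (3, -2, 4).
AP = (-3, 23, -8), and AP × d = (76, -12, -63).
|AP × d|² = 9889 and |d|² = 29, so the distance is √(9889/29) = √341.

√341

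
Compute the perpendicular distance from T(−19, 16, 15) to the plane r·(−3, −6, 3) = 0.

√6/3

Normal vector n = (−3, −6, 3), and n·(−19, 16, 15) − 0 = 6.
|n| = √(9 + 36 + 9) = 3√6, so the distance is |6|/(3√6) = 2/√6.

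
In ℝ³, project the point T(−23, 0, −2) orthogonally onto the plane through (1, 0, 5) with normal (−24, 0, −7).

The perpendicular from T has direction n = (−24, 0, −7): r = (−23, 0, −2) + μ(−24, 0, −7).
Substitute into the plane: n·(T + μn) = -59 gives 566 + 625μ = -59, so μ = -1.
Foot = (−23, 0, −2) + (-1)·(−24, 0, −7) = (1, 0, 5).

(1, 0, 5)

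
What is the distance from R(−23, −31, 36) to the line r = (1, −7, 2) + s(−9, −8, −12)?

Direction vector d = (−9, −8, −12).
AP = (−24, −24, 34), and AP × d = (560, −594, −24).
|AP × d|² = 667012 and |d|² = 289, so the distance is √(667012/289) = √2308 = 2√577.

2√577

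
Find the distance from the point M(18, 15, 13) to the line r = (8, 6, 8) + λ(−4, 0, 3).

Direction vector d = (−4, 0, 3).
AP = (10, 9, 5); AP·d = -25, |AP|² = 206, |d|² = 25.
distance² = |AP|² − (AP·d)²/|d|² = 206 − 625/25 = 181, so the distance is √181.

√181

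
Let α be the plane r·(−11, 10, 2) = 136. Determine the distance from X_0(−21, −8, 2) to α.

19/15

d = |(-11)·(-21) + 10·(-8) + 2·2 − 136| / √(121 + 100 + 4) = |19| / 15 = 19/15.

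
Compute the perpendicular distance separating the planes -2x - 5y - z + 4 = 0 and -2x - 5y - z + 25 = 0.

Both planes have normal n = (-2, -5, -1), |n| = √30. Any point on the first plane is at distance |(-25) − (-4)|/|n| = 21/√30 from the second.

7√30/10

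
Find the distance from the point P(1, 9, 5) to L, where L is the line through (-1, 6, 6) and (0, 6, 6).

√10

A direction vector is d = (1, 0, 0).
AP = (2, 3, -1); AP·d = 2, |AP|² = 14, |d|² = 1.
distance² = |AP|² − (AP·d)²/|d|² = 14 − 4/1 = 10, so the distance is √10.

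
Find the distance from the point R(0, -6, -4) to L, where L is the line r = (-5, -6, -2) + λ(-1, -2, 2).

2√5

Direction vector d = (-1, -2, 2).
AP = (5, 0, -2), and AP × d = (-4, -8, -10).
|AP × d|² = 180 and |d|² = 9, so the distance is √(180/9) = √20 = 2√5.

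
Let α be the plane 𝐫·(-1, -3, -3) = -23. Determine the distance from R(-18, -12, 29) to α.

Normal vector n = (-1, -3, -3), and n·(-18, -12, 29) - (-23) = -10.
|n| = √(1 + 9 + 9) = √19, so the distance is |-10|/√19 = 10√19/19.

10√19/19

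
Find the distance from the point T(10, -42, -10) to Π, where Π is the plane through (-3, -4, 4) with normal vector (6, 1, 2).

12√41/41

The plane has equation n·(r − (-3, -4, 4)) = 0, i.e. n·r = -14.
Then n·(10, -42, -10) - (-14) = 12.
|n| = √(36 + 1 + 4) = √41, so the distance is |12|/√41 = 12/√41.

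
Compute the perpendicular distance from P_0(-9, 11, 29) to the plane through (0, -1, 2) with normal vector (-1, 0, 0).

9

The plane has equation n·(r − (0, -1, 2)) = 0, i.e. n·r = 0.
Then n·(-9, 11, 29) - 0 = 9.
|n| = √(1 + 0 + 0) = 1, so the distance is |9|/1 = 9.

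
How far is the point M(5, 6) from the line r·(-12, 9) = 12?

d = |(-12)·5 + 9·6 − 12| / √(144 + 81) = |-18|/15 = 6/5.

6/5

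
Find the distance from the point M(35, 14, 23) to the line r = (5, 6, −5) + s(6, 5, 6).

14

Direction vector d = (6, 5, 6).
AP = (30, 8, 28); AP·d = 388, |AP|² = 1748, |d|² = 97.
distance² = |AP|² − (AP·d)²/|d|² = 1748 − 150544/97 = 196, so the distance is 14.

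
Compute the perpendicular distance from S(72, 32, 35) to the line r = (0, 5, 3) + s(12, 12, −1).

Direction vector d = (12, 12, −1).
AP = (72, 27, 32), and AP × d = (−411, 456, 540).
|AP × d|² = 668457 and |d|² = 289, so the distance is √(668457/289) = √2313 = 3√257.

3√257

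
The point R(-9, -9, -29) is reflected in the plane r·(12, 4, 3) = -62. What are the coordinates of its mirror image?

With n = (12, 4, 3), the signed offset is (n·R − (-62))/|n|² = -169/169 = -1.
R' = R − 2t·n = (-9, -9, -29) − (-2)·(12, 4, 3) = (15, -1, -23).

(15, -1, -23)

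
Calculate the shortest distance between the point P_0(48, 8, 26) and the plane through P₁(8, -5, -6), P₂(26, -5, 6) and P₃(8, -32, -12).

P₁P₂ = (18, 0, 12) and P₁P₃ = (0, -27, -6), so a normal is n = P₁P₂ × P₁P₃ = (324, 108, -486).
d = |324·48 + 108·8 + (-486)·26 − 4968| / √(104976 + 11664 + 236196) = |-1188| / 594 = 2.

2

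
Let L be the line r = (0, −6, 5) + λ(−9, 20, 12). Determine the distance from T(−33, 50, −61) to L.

6√221

Direction vector d = (−9, 20, 12).
AP = (−33, 56, −66); AP·d = 625, |AP|² = 8581, |d|² = 625.
distance² = |AP|² − (AP·d)²/|d|² = 8581 − 390625/625 = 7956, so the distance is 6√221.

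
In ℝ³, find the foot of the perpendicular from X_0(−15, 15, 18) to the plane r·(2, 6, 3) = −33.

(-21, -3, 9)

The perpendicular from X_0 has direction n = (2, 6, 3): r = (−15, 15, 18) + μ(2, 6, 3).
Substitute into the plane: n·(X_0 + μn) = -33 gives 114 + 49μ = -33, so μ = -3.
Foot = (−15, 15, 18) + (-3)·(2, 6, 3) = (−21, −3, 9).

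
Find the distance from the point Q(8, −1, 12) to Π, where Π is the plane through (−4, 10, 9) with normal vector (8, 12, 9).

9/17

The plane has equation n·(r − (−4, 10, 9)) = 0, i.e. n·r = 169.
Then n·(8, −1, 12) − 169 = −9.
|n| = √(64 + 144 + 81) = 17, so the distance is |-9|/17 = 9/17.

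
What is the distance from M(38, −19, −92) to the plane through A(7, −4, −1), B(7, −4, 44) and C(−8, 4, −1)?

23/17

AB = (0, 0, 45) and AC = (−15, 8, 0), so a normal is n = AB × AC = (−360, −675, 0).
d = |(-360)·38 + (-675)·(-19) − 180| / √(129600 + 455625 + 0) = |-1035| / 765 = 23/17.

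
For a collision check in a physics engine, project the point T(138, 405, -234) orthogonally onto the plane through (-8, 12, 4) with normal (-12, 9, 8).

(2262/17, 6948/17, -3922/17)

The perpendicular from T has direction n = (-12, 9, 8): r = (138, 405, -234) + λ(-12, 9, 8).
Substitute into the plane: n·(T + λn) = 236 gives 117 + 289λ = 236, so λ = 7/17.
Foot = (138, 405, -234) + (7/17)·(-12, 9, 8) = (2262/17, 6948/17, -3922/17).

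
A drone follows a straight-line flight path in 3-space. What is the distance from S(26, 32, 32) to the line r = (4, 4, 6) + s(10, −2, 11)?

6√29

Direction vector d = (10, −2, 11).
AP = (22, 28, 26), and AP × d = (360, 18, −324).
|AP × d|² = 234900 and |d|² = 225, so the distance is √(234900/225) = √1044 = 6√29.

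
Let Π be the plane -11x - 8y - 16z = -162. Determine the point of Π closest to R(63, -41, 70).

(30, -65, 22)

The perpendicular from R has direction n = (-11, -8, -16): r = (63, -41, 70) + μ(-11, -8, -16).
Substitute into the plane: n·(R + μn) = -162 gives -1485 + 441μ = -162, so μ = 3.
Foot = (63, -41, 70) + 3·(-11, -8, -16) = (30, -65, 22).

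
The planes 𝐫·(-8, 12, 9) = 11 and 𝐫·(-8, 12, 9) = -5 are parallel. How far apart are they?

16/17

With common normal n = (-8, 12, 9) (|n| = 17), the distance is |11 − (-5)|/|n| = 16/17.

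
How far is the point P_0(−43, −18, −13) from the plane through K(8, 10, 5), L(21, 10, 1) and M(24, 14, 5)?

KL = (13, 0, −4) and KM = (16, 4, 0), so a normal is n = KL × KM = (16, −64, 52).
Then n·(−43, −18, −13) − (−252) = 40.
|n| = √(256 + 4096 + 2704) = 84, so the distance is |40|/84 = 10/21.

10/21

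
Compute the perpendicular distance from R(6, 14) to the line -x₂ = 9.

The normal to the line is n = (0, -1) with |n| = 1.
|n·R − 9| = |-14 − 9| = 23, so the distance is 23/1 = 23.

23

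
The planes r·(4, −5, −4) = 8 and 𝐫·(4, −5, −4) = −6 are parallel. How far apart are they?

14/√57

Both planes have normal n = (4, −5, −4), |n| = √57. Any point on the first plane is at distance |(-6) − 8|/|n| = 14/√57 = 14√57/57 from the second.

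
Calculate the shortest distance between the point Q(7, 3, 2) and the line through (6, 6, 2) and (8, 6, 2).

3

A direction vector is d = (2, 0, 0).
AP = (1, −3, 0), and AP × d = (0, 0, 6).
|AP × d|² = 36 and |d|² = 4, so the distance is √(36/4) = √9 = 3.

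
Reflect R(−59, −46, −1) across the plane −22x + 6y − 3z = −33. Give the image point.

(29, -70, 11)

With n = (−22, 6, −3), the signed offset is (n·R − (-33))/|n|² = 1058/529 = 2.
R' = R − 2t·n = (−59, −46, −1) − 4·(−22, 6, −3) = (29, −70, 11).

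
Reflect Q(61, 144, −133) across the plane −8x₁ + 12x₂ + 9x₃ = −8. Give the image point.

With n = (−8, 12, 9), the signed offset is (n·Q − (-8))/|n|² = 51/289 = 3/17.
Q' = Q − 2t·n = (61, 144, −133) − (6/17)·(−8, 12, 9) = (1085/17, 2376/17, −2315/17).

(1085/17, 2376/17, -2315/17)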